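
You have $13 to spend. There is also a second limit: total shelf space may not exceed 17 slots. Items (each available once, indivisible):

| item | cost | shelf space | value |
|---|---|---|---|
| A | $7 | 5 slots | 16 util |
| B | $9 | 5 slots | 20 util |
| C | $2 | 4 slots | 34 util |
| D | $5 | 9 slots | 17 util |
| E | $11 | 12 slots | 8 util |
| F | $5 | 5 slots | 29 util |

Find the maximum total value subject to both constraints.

Feasible sets respecting both limits:
- C+F: cost 7, shelf space 9, value 63
- B+C: cost 11, shelf space 9, value 54
- C+D: cost 7, shelf space 13, value 51
Best: 63 util.

63 util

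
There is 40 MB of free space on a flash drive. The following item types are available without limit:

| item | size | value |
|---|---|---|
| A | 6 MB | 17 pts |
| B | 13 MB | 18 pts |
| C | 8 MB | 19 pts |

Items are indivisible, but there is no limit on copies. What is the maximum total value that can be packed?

Best value-per-unit is A at 17/6; filling with it alone gives 6×17 = 102.
Optimal mix: 4×A + 2×C → size 40, value 106.

106 pts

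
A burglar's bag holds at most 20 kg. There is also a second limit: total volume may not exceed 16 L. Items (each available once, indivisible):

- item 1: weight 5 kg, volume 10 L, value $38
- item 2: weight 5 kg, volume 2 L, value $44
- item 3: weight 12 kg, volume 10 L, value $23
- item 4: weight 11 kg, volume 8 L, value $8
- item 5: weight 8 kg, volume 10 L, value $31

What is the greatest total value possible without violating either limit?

Feasible sets respecting both limits:
- item 1+item 2: weight 10, volume 12, value 82
- item 2+item 5: weight 13, volume 12, value 75
- item 2+item 3: weight 17, volume 12, value 67
Best: $82.

$82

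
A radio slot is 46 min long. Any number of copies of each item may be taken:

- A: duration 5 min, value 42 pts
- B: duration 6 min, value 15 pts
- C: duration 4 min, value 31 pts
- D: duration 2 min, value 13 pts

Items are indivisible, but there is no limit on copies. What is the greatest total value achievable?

Best value-per-unit is A at 42/5; filling with it alone gives 9×42 = 378.
Optimal mix: 8×A + 1×C + 1×D → duration 46, value 380.

380 pts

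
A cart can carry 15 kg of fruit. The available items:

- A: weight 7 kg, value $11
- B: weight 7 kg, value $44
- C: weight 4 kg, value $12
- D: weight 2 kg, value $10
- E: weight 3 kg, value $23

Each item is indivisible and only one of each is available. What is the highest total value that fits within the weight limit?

Check high-value combinations within 15 kg:
- B+C+E: weight 7+4+3=14, value 44+12+23=79
- B+D+E: weight 7+2+3=12, value 44+10+23=77
- B+E: weight 7+3=10, value 44+23=67
- B+C+D: weight 7+4+2=13, value 44+12+10=66
Best: $79.

$79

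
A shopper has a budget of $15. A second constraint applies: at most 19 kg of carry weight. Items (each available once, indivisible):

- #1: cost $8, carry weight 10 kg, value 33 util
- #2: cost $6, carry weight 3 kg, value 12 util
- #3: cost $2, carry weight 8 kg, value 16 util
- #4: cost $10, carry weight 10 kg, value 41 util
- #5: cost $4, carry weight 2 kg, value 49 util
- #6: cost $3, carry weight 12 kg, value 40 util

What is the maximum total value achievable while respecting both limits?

101 util

Feasible sets respecting both limits:
- #2+#5+#6: cost 13, carry weight 17, value 101
- #4+#5: cost 14, carry weight 12, value 90
- #5+#6: cost 7, carry weight 14, value 89
- #1+#5: cost 12, carry weight 12, value 82
Best: 101 util.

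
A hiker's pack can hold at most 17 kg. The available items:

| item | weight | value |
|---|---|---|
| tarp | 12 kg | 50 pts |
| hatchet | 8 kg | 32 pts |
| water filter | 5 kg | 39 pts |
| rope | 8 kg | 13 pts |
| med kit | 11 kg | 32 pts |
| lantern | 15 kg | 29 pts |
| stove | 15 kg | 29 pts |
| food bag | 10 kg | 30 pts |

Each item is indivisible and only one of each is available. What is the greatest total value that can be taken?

Check high-value combinations within 17 kg:
- tarp+water filter: weight 12+5=17, value 50+39=89
- hatchet+water filter: weight 8+5=13, value 32+39=71
- water filter+med kit: weight 5+11=16, value 39+32=71
- water filter+food bag: weight 5+10=15, value 39+30=69
- water filter+rope: weight 5+8=13, value 39+13=52
Best: 89 pts.

89 pts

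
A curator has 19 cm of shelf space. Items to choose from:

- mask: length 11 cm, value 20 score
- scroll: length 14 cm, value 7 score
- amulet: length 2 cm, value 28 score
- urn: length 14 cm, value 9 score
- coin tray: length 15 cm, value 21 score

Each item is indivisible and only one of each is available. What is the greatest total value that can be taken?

49 score

Check high-value combinations within 19 cm:
- amulet+coin tray: length 2+15=17, value 28+21=49
- mask+amulet: length 11+2=13, value 20+28=48
- amulet+urn: length 2+14=16, value 28+9=37
Best: 49 score.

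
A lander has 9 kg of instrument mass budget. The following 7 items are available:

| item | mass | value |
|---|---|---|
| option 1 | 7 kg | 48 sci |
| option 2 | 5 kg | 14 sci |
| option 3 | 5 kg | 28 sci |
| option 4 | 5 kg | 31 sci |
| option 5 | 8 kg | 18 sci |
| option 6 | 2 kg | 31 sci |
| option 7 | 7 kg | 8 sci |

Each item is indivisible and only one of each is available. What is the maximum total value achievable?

79 sci

Check high-value combinations within 9 kg:
- option 1+option 6: mass 7+2=9, value 48+31=79
- option 4+option 6: mass 5+2=7, value 31+31=62
- option 3+option 6: mass 5+2=7, value 28+31=59
- option 1: mass 7, value 48
- option 2+option 6: mass 5+2=7, value 14+31=45
Best: 79 sci.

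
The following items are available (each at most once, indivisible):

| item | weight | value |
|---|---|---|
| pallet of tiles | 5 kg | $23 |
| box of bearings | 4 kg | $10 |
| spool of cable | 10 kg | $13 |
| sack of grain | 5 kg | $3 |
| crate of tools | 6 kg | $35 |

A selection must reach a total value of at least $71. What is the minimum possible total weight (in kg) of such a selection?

Subsets with value ≥ 71, sorted by total weight:
- pallet of tiles+box of bearings+sack of grain+crate of tools: weight 20, value 71
- pallet of tiles+spool of cable+crate of tools: weight 21, value 71
- pallet of tiles+box of bearings+spool of cable+crate of tools: weight 25, value 81
Minimum weight: 20 kg.

20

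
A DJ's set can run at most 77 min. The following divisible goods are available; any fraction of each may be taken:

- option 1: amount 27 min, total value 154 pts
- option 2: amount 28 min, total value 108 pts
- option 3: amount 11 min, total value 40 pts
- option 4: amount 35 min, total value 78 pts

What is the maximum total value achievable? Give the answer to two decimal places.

Take in order of value per unit:
- option 1 (154/27 per unit): all 27 → value 154, running total 154.00
- option 2 (108/28 per unit): all 28 → value 108, running total 262.00
- option 3 (40/11 per unit): all 11 → value 40, running total 302.00
- option 4 (78/35 per unit): 11 of 35 → value 11×78/35 = 24.5143, running total 326.51
Total 326.51.

326.51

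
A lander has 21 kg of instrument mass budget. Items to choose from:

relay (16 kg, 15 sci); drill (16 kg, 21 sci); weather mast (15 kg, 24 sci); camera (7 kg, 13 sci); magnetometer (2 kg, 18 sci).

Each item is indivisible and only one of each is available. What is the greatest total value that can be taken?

Check high-value combinations within 21 kg:
- weather mast+magnetometer: mass 15+2=17, value 24+18=42
- drill+magnetometer: mass 16+2=18, value 21+18=39
- relay+magnetometer: mass 16+2=18, value 15+18=33
Best: 42 sci.

42 sci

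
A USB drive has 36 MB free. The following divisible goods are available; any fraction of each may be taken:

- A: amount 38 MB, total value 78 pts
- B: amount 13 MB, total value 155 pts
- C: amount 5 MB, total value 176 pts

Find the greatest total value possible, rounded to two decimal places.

Take in order of value per unit:
- C (176/5 per unit): all 5 → value 176, running total 176.00
- B (155/13 per unit): all 13 → value 155, running total 331.00
- A (78/38 per unit): 18 of 38 → value 18×78/38 = 36.9474, running total 367.95
Total 367.95.

367.95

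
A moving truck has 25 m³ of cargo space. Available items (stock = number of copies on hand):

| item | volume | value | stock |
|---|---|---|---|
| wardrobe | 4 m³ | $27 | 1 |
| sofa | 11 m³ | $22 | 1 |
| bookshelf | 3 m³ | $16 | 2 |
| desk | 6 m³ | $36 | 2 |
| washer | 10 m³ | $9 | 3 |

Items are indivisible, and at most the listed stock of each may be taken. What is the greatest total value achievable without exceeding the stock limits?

Best selections within volume 25 and stock limits:
- 1×wardrobe + 2×bookshelf + 2×desk: volume 22, value 131
- 1×wardrobe + 1×bookshelf + 2×desk: volume 19, value 115
Best: $131.

$131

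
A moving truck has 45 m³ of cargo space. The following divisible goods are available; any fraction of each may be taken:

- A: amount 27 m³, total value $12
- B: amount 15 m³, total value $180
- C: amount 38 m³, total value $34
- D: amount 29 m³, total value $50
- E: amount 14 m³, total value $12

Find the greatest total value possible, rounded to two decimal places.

230.89

Take in order of value per unit:
- B (180/15 per unit): all 15 → value 180, running total 180.00
- D (50/29 per unit): all 29 → value 50, running total 230.00
- C (34/38 per unit): 1 of 38 → value 1×34/38 = 0.8947, running total 230.89
Total 230.89.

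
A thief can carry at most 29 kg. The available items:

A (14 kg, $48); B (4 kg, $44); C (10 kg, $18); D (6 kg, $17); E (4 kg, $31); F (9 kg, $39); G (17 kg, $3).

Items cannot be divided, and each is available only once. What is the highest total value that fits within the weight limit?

$140

Check high-value combinations within 29 kg:
- A+B+D+E: weight 14+4+6+4=28, value 48+44+17+31=140
- B+C+E+F: weight 4+10+4+9=27, value 44+18+31+39=132
- B+D+E+F: weight 4+6+4+9=23, value 44+17+31+39=131
- A+B+F: weight 14+4+9=27, value 48+44+39=131
- A+B+E: weight 14+4+4=22, value 48+44+31=123
Best: $140.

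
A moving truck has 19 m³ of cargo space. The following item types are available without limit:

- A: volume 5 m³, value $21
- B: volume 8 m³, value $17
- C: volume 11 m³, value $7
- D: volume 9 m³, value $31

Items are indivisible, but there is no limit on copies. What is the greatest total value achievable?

$73

Best value-per-unit is A at 21/5; filling with it alone gives 3×21 = 63.
Optimal mix: 2×A + 1×D → volume 19, value 73.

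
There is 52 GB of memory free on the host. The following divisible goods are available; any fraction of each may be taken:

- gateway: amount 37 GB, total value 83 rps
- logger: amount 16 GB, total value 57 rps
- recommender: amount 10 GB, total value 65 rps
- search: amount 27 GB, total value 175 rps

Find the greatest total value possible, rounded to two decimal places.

Take in order of value per unit:
- recommender (65/10 per unit): all 10 → value 65, running total 65.00
- search (175/27 per unit): all 27 → value 175, running total 240.00
- logger (57/16 per unit): 15 of 16 → value 15×57/16 = 53.4375, running total 293.44
Total 293.44.

293.44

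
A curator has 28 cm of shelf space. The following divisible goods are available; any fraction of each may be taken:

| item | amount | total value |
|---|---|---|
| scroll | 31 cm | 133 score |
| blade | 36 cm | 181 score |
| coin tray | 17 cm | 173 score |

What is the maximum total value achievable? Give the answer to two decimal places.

Take in order of value per unit:
- coin tray (173/17 per unit): all 17 → value 173, running total 173.00
- blade (181/36 per unit): 11 of 36 → value 11×181/36 = 55.3056, running total 228.31
Total 228.31.

228.31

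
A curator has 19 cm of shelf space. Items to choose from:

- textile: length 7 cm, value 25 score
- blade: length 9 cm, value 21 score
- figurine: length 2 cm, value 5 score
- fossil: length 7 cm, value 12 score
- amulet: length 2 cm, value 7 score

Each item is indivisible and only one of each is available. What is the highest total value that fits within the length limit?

53 score

This is a 0/1 knapsack; check combinations near the capacity.
- textile+blade+amulet: length 7+9+2=18, value 25+21+7=53
- textile+blade+figurine: length 7+9+2=18, value 25+21+5=51
- textile+figurine+fossil+amulet: length 7+2+7+2=18, value 25+5+12+7=49
- textile+blade: length 7+9=16, value 25+21=46
- textile+fossil+amulet: length 7+7+2=16, value 25+12+7=44
Best: 53 score.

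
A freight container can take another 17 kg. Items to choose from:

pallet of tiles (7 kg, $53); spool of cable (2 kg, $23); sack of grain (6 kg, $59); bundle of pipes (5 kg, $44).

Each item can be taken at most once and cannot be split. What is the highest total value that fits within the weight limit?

Check high-value combinations within 17 kg:
- pallet of tiles+spool of cable+sack of grain: weight 7+2+6=15, value 53+23+59=135
- spool of cable+sack of grain+bundle of pipes: weight 2+6+5=13, value 23+59+44=126
- pallet of tiles+spool of cable+bundle of pipes: weight 7+2+5=14, value 53+23+44=120
- pallet of tiles+sack of grain: weight 7+6=13, value 53+59=112
- sack of grain+bundle of pipes: weight 6+5=11, value 59+44=103
Best: $135.

$135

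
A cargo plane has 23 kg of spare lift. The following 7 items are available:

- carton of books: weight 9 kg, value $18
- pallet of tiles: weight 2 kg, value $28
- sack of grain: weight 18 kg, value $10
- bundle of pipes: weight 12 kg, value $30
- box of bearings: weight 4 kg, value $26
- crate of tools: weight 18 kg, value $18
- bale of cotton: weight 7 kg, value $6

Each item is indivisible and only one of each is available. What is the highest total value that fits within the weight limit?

$84

Check high-value combinations within 23 kg:
- pallet of tiles+bundle of pipes+box of bearings: weight 2+12+4=18, value 28+30+26=84
- carton of books+pallet of tiles+box of bearings+bale of cotton: weight 9+2+4+7=22, value 18+28+26+6=78
- carton of books+pallet of tiles+bundle of pipes: weight 9+2+12=23, value 18+28+30=76
Best: $84.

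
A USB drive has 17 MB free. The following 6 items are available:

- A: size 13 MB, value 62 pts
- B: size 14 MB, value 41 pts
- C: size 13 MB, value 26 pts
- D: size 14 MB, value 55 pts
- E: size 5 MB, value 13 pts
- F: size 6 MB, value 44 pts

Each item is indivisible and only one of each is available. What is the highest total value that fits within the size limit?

62 pts

Check high-value combinations within 17 MB:
- A: size 13, value 62
- E+F: size 5+6=11, value 13+44=57
- D: size 14, value 55
- F: size 6, value 44
- B: size 14, value 41
Best: 62 pts.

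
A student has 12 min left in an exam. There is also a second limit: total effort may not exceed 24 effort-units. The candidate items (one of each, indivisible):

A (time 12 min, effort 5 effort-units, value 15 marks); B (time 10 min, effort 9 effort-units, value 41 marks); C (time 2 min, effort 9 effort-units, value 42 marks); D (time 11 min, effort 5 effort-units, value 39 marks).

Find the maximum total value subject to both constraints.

83 marks

Feasible sets respecting both limits:
- B+C: time 12, effort 18, value 83
- C: time 2, effort 9, value 42
- B: time 10, effort 9, value 41
Best: 83 marks.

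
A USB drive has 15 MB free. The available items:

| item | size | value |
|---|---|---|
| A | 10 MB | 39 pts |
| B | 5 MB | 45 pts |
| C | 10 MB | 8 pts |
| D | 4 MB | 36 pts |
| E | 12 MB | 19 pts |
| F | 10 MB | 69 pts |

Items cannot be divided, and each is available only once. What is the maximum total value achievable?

114 pts

Check high-value combinations within 15 MB:
- B+F: size 5+10=15, value 45+69=114
- D+F: size 4+10=14, value 36+69=105
- A+B: size 10+5=15, value 39+45=84
- B+D: size 5+4=9, value 45+36=81
Best: 114 pts.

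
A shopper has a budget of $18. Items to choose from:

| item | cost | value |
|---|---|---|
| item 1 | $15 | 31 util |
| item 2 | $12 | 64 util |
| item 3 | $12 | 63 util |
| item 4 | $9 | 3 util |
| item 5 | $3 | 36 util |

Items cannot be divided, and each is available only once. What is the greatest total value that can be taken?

This is a 0/1 knapsack; check combinations near the capacity.
- item 2+item 5: cost 12+3=15, value 64+36=100
- item 3+item 5: cost 12+3=15, value 63+36=99
- item 1+item 5: cost 15+3=18, value 31+36=67
- item 2: cost 12, value 64
- item 3: cost 12, value 63
Best: 100 util.

100 util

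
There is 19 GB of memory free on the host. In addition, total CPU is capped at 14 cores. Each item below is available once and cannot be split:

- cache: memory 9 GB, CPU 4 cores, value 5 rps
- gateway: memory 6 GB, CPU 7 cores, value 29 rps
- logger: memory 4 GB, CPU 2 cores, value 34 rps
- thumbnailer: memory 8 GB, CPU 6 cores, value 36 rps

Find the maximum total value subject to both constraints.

70 rps

Feasible sets respecting both limits:
- logger+thumbnailer: memory 12, CPU 8, value 70
- cache+gateway+logger: memory 19, CPU 13, value 68
- gateway+thumbnailer: memory 14, CPU 13, value 65
Best: 70 rps.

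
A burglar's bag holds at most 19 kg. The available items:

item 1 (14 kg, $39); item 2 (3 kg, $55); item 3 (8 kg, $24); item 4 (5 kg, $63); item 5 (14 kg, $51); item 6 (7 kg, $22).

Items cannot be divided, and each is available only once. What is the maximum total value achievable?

Check high-value combinations within 19 kg:
- item 2+item 3+item 4: weight 3+8+5=16, value 55+24+63=142
- item 2+item 4+item 6: weight 3+5+7=15, value 55+63+22=140
- item 2+item 4: weight 3+5=8, value 55+63=118
- item 4+item 5: weight 5+14=19, value 63+51=114
- item 2+item 5: weight 3+14=17, value 55+51=106
Best: $142.

$142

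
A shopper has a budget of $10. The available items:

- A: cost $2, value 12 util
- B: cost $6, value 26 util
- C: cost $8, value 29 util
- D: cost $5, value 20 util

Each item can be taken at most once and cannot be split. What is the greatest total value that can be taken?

41 util

Check high-value combinations within $10:
- A+C: cost 2+8=10, value 12+29=41
- A+B: cost 2+6=8, value 12+26=38
- A+D: cost 2+5=7, value 12+20=32
- C: cost 8, value 29
Best: 41 util.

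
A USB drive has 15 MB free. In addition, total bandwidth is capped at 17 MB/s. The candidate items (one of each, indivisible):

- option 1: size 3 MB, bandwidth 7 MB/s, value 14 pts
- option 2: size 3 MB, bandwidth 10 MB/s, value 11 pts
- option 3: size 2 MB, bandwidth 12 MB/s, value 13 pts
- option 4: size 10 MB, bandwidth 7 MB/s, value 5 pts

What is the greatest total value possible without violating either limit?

25 pts

Feasible sets respecting both limits:
- option 1+option 2: size 6, bandwidth 17, value 25
- option 1+option 4: size 13, bandwidth 14, value 19
- option 2+option 4: size 13, bandwidth 17, value 16
- option 1: size 3, bandwidth 7, value 14
Best: 25 pts.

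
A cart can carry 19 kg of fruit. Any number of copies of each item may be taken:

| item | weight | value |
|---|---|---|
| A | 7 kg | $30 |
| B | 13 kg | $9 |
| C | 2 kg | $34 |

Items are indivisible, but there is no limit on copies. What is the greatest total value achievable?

$306

Best value-per-unit is C at 34/2, and filling with it alone uses weight 9×2=18. No mix of the others beats 9×34 = 306.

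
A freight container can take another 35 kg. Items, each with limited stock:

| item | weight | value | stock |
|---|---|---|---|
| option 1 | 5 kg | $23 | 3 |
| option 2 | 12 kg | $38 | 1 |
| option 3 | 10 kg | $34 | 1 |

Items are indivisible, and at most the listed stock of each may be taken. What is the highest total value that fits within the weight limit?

$118

Top feasible selections:
- 2×option 1 + 1×option 2 + 1×option 3: weight 32, value 118
- 3×option 1 + 1×option 2: weight 27, value 107
- 3×option 1 + 1×option 3: weight 25, value 103
Best: $118.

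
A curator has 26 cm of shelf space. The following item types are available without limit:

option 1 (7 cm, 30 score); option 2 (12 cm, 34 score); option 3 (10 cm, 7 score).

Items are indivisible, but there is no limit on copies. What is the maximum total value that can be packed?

Best value-per-unit is option 1 at 30/7; filling with it alone gives 3×30 = 90.
Optimal mix: 2×option 1 + 1×option 2 → length 26, value 94.

94 score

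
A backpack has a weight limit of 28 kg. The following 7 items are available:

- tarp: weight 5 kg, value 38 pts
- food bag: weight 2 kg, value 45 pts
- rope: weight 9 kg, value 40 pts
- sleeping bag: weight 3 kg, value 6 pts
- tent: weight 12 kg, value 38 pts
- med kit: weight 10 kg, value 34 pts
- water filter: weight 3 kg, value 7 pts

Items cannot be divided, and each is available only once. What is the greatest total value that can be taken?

Check high-value combinations within 28 kg:
- tarp+food bag+rope+tent: weight 5+2+9+12=28, value 38+45+40+38=161
- tarp+food bag+rope+med kit: weight 5+2+9+10=26, value 38+45+40+34=157
- tarp+food bag+rope+sleeping bag+water filter: weight 5+2+9+3+3=22, value 38+45+40+6+7=136
Best: 161 pts.

161 pts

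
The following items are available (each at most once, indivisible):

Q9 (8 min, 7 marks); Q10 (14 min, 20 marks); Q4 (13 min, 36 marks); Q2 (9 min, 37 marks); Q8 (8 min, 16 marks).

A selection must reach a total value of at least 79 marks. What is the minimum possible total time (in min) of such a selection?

30

Subsets with value ≥ 79, sorted by total time:
- Q4+Q2+Q8: time 30, value 89
- Q9+Q4+Q2: time 30, value 80
Minimum time: 30 min.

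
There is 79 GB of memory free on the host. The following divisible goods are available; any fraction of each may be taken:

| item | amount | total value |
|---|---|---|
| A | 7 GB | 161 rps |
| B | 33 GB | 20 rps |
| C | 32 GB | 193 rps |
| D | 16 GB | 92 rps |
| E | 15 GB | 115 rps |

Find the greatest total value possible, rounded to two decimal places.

566.45

Take in order of value per unit:
- A (161/7 per unit): all 7 → value 161, running total 161.00
- E (115/15 per unit): all 15 → value 115, running total 276.00
- C (193/32 per unit): all 32 → value 193, running total 469.00
- D (92/16 per unit): all 16 → value 92, running total 561.00
- B (20/33 per unit): 9 of 33 → value 9×20/33 = 5.4545, running total 566.45
Total 566.45.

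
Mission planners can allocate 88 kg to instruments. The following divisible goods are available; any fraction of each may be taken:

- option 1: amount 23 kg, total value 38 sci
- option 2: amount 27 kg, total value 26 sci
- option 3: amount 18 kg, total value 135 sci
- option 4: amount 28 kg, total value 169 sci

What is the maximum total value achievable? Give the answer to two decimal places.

Take in order of value per unit:
- option 3 (135/18 per unit): all 18 → value 135, running total 135.00
- option 4 (169/28 per unit): all 28 → value 169, running total 304.00
- option 1 (38/23 per unit): all 23 → value 38, running total 342.00
- option 2 (26/27 per unit): 19 of 27 → value 19×26/27 = 18.2963, running total 360.30
Total 360.30.

360.30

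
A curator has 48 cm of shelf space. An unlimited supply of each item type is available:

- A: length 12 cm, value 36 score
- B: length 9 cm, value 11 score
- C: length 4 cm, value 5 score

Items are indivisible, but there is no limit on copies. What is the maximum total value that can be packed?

Best value-per-unit is A at 36/12, and filling with it alone uses length 4×12=48. No mix of the others beats 4×36 = 144.

144 score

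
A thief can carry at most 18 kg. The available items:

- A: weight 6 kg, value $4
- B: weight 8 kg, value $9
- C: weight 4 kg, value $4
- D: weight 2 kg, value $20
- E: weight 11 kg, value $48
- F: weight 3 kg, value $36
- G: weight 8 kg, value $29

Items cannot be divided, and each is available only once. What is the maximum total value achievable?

Check high-value combinations within 18 kg:
- D+E+F: weight 2+11+3=16, value 20+48+36=104
- C+D+F+G: weight 4+2+3+8=17, value 4+20+36+29=89
- C+E+F: weight 4+11+3=18, value 4+48+36=88
Best: $104.

$104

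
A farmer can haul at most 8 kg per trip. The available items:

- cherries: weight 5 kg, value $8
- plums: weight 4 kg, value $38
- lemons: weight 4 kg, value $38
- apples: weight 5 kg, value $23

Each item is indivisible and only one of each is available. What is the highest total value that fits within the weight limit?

Check high-value combinations within 8 kg:
- plums+lemons: weight 4+4=8, value 38+38=76
- plums: weight 4, value 38
- lemons: weight 4, value 38
Best: $76.

$76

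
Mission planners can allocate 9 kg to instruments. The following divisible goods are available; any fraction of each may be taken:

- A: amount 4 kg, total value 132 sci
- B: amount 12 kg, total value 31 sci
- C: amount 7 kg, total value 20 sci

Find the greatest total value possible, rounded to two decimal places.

146.29

Take in order of value per unit:
- A (132/4 per unit): all 4 → value 132, running total 132.00
- C (20/7 per unit): 5 of 7 → value 5×20/7 = 14.2857, running total 146.29
Total 146.29.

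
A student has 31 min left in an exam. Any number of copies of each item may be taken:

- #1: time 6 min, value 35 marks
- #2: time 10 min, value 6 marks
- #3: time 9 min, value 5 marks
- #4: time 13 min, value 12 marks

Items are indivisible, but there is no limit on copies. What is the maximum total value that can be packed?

175 marks

Best value-per-unit is #1 at 35/6, and filling with it alone uses time 5×6=30. No mix of the others beats 5×35 = 175.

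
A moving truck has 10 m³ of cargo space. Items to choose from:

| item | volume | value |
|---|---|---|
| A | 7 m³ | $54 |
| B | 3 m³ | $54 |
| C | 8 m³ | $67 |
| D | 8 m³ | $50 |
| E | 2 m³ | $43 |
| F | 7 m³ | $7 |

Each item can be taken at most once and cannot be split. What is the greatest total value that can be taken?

$110

This is a 0/1 knapsack; check combinations near the capacity.
- C+E: volume 8+2=10, value 67+43=110
- A+B: volume 7+3=10, value 54+54=108
- B+E: volume 3+2=5, value 54+43=97
- A+E: volume 7+2=9, value 54+43=97
Best: $110.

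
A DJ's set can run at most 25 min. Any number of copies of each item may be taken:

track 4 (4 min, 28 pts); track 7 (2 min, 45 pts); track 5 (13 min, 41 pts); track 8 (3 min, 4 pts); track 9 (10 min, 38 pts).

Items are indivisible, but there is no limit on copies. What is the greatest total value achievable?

540 pts

Best value-per-unit is track 7 at 45/2, and filling with it alone uses duration 12×2=24. No mix of the others beats 12×45 = 540.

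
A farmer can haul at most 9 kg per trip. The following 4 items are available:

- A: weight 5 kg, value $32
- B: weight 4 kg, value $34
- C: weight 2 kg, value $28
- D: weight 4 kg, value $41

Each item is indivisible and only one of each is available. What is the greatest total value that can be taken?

Check high-value combinations within 9 kg:
- B+D: weight 4+4=8, value 34+41=75
- A+D: weight 5+4=9, value 32+41=73
- C+D: weight 2+4=6, value 28+41=69
- A+B: weight 5+4=9, value 32+34=66
Best: $75.

$75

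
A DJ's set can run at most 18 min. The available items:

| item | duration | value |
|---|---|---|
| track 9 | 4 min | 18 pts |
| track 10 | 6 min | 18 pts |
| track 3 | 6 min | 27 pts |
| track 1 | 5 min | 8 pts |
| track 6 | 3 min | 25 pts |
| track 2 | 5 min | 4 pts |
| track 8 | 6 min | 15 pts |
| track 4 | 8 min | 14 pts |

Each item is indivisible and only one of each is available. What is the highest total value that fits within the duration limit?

78 pts

Check high-value combinations within 18 min:
- track 9+track 3+track 1+track 6: duration 4+6+5+3=18, value 18+27+8+25=78
- track 9+track 3+track 6+track 2: duration 4+6+3+5=18, value 18+27+25+4=74
- track 9+track 3+track 6: duration 4+6+3=13, value 18+27+25=70
- track 10+track 3+track 6: duration 6+6+3=15, value 18+27+25=70
- track 9+track 10+track 1+track 6: duration 4+6+5+3=18, value 18+18+8+25=69
Best: 78 pts.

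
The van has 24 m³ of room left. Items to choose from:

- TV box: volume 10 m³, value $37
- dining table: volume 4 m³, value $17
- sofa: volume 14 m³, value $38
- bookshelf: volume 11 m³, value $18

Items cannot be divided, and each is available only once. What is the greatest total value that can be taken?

$75

This is a 0/1 knapsack; check combinations near the capacity.
- TV box+sofa: volume 10+14=24, value 37+38=75
- dining table+sofa: volume 4+14=18, value 17+38=55
- TV box+bookshelf: volume 10+11=21, value 37+18=55
- TV box+dining table: volume 10+4=14, value 37+17=54
- sofa: volume 14, value 38
Best: $75.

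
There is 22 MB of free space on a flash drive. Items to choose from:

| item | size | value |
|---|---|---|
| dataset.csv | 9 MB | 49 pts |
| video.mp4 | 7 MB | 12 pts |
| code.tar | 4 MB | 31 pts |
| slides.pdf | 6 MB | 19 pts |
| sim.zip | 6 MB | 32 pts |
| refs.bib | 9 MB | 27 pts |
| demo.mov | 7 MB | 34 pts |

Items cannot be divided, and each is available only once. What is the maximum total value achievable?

115 pts

Check high-value combinations within 22 MB:
- dataset.csv+sim.zip+demo.mov: size 9+6+7=22, value 49+32+34=115
- dataset.csv+code.tar+demo.mov: size 9+4+7=20, value 49+31+34=114
- dataset.csv+code.tar+sim.zip: size 9+4+6=19, value 49+31+32=112
- dataset.csv+code.tar+refs.bib: size 9+4+9=22, value 49+31+27=107
Best: 115 pts.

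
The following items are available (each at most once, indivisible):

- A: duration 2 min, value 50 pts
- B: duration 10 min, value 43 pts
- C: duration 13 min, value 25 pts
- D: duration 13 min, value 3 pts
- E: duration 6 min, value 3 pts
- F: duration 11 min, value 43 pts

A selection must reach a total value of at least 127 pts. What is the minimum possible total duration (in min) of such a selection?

Subsets with value ≥ 127, sorted by total duration:
- A+B+F: duration 23, value 136
- A+B+E+F: duration 29, value 139
- A+B+C+F: duration 36, value 161
Minimum duration: 23 min.

23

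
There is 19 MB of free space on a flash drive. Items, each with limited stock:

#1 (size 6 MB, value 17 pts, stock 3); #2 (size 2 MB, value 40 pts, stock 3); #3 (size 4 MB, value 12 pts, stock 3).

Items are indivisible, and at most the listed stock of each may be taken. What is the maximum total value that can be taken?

156 pts

Top feasible selections:
- 3×#2 + 3×#3: size 18, value 156
- 2×#1 + 3×#2: size 18, value 154
Best: 156 pts.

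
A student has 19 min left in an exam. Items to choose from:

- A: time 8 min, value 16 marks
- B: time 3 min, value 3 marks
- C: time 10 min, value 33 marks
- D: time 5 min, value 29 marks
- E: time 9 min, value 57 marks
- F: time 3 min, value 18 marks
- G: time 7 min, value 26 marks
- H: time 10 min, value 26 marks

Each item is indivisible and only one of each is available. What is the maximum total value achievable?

Check high-value combinations within 19 min:
- D+E+F: time 5+9+3=17, value 29+57+18=104
- E+F+G: time 9+3+7=19, value 57+18+26=101
- C+E: time 10+9=19, value 33+57=90
- B+D+E: time 3+5+9=17, value 3+29+57=89
Best: 104 marks.

104 marks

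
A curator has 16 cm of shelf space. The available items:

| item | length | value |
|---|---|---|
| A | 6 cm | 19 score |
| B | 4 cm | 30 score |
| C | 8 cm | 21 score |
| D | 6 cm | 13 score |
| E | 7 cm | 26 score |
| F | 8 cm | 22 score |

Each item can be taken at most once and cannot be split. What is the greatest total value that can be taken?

This is a 0/1 knapsack; check combinations near the capacity.
- A+B+D: length 6+4+6=16, value 19+30+13=62
- B+E: length 4+7=11, value 30+26=56
- B+F: length 4+8=12, value 30+22=52
Best: 62 score.

62 score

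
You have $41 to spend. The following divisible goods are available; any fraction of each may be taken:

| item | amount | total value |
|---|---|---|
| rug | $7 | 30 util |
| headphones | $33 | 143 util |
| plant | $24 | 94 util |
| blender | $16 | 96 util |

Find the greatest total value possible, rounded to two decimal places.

Take in order of value per unit:
- blender (96/16 per unit): all 16 → value 96, running total 96.00
- headphones (143/33 per unit): 25 of 33 → value 25×143/33 = 108.3333, running total 204.33
Total 204.33.

204.33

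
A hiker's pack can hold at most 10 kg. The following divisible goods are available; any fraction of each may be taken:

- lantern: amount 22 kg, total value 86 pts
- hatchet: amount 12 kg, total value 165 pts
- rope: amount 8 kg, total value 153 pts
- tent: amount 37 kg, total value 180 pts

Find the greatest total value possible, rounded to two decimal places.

180.50

Take in order of value per unit:
- rope (153/8 per unit): all 8 → value 153, running total 153.00
- hatchet (165/12 per unit): 2 of 12 → value 2×165/12 = 27.5000, running total 180.50
Total 180.50.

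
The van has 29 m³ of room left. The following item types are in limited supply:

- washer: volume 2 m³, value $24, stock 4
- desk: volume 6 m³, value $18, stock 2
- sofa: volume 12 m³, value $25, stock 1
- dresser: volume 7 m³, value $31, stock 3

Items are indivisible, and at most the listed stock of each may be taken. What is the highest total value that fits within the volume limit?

$189

Best selections within volume 29 and stock limits:
- 4×washer + 3×dresser: volume 29, value 189
- 4×washer + 1×desk + 2×dresser: volume 28, value 176
Best: $189.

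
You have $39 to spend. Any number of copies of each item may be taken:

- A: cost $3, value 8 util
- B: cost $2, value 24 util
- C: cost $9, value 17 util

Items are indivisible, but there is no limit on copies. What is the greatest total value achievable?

Best value-per-unit is B at 24/2, and filling with it alone uses cost 19×2=38. No mix of the others beats 19×24 = 456.

456 util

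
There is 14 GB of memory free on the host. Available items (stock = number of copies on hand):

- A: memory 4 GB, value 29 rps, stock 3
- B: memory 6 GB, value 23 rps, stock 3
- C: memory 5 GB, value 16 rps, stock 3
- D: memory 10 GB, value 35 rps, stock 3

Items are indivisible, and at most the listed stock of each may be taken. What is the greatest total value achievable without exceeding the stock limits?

Top feasible selections:
- 3×A: memory 12, value 87
- 2×A + 1×B: memory 14, value 81
Best: 87 rps.

87 rps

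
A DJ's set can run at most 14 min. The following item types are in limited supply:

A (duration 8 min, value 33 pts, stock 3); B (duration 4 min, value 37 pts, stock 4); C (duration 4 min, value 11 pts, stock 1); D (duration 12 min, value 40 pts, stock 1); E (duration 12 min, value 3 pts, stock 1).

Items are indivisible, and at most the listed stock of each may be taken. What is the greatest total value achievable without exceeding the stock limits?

111 pts

Best selections within duration 14 and stock limits:
- 3×B: duration 12, value 111
- 2×B + 1×C: duration 12, value 85
- 2×B: duration 8, value 74
Best: 111 pts.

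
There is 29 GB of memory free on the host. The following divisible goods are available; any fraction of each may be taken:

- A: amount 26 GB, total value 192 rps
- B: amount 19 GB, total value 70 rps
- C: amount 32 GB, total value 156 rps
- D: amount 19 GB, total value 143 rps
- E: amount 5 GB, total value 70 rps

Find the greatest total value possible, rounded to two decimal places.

249.92

Take in order of value per unit:
- E (70/5 per unit): all 5 → value 70, running total 70.00
- D (143/19 per unit): all 19 → value 143, running total 213.00
- A (192/26 per unit): 5 of 26 → value 5×192/26 = 36.9231, running total 249.92
Total 249.92.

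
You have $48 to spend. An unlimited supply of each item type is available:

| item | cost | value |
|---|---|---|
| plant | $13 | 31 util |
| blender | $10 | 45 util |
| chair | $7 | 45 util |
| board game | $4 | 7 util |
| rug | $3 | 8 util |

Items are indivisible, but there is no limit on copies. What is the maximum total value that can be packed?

286 util

Best value-per-unit is chair at 45/7; filling with it alone gives 6×45 = 270.
Optimal mix: 6×chair + 2×rug → cost 48, value 286.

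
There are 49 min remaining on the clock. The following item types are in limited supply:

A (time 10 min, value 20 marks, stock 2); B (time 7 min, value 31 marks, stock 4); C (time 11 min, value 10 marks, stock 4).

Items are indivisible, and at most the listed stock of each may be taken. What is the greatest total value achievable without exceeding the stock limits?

Top feasible selections:
- 2×A + 4×B: time 48, value 164
- 1×A + 4×B + 1×C: time 49, value 154
- 1×A + 4×B: time 38, value 144
- 4×B + 1×C: time 39, value 134
Best: 164 marks.

164 marks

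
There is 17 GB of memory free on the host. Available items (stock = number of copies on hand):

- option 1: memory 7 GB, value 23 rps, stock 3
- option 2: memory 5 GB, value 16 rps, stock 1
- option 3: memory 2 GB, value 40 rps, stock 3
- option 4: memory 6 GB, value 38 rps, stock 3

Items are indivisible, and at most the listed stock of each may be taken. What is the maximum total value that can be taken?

Best selections within memory 17 and stock limits:
- 1×option 2 + 3×option 3 + 1×option 4: memory 17, value 174
- 3×option 3 + 1×option 4: memory 12, value 158
Best: 174 rps.

174 rps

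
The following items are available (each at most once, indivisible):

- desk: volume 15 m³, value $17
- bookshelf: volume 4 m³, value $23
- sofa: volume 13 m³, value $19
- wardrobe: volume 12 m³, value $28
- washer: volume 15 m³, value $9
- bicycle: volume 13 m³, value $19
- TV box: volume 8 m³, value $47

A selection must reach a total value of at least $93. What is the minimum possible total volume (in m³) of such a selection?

Subsets with value ≥ 93, sorted by total volume:
- bookshelf+wardrobe+TV box: volume 24, value 98
- sofa+wardrobe+TV box: volume 33, value 94
Minimum volume: 24 m³.

24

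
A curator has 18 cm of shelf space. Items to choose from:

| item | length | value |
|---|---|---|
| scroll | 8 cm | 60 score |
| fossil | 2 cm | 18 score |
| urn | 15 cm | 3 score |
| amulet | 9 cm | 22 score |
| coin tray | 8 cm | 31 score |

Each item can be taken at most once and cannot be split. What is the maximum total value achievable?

109 score

Check high-value combinations within 18 cm:
- scroll+fossil+coin tray: length 8+2+8=18, value 60+18+31=109
- scroll+coin tray: length 8+8=16, value 60+31=91
- scroll+amulet: length 8+9=17, value 60+22=82
Best: 109 score.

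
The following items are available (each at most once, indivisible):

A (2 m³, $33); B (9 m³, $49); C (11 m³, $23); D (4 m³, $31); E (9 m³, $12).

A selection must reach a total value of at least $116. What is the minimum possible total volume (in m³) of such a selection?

Subsets with value ≥ 116, sorted by total volume:
- A+B+D+E: volume 24, value 125
- A+B+C+D: volume 26, value 136
- A+B+C+E: volume 31, value 117
- A+B+C+D+E: volume 35, value 148
Minimum volume: 24 m³.

24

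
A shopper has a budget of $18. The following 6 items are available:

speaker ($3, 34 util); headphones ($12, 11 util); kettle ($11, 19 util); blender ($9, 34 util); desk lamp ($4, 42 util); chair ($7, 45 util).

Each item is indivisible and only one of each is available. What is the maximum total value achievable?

Check high-value combinations within $18:
- speaker+desk lamp+chair: cost 3+4+7=14, value 34+42+45=121
- speaker+blender+desk lamp: cost 3+9+4=16, value 34+34+42=110
- speaker+kettle+desk lamp: cost 3+11+4=18, value 34+19+42=95
- desk lamp+chair: cost 4+7=11, value 42+45=87
- speaker+chair: cost 3+7=10, value 34+45=79
Best: 121 util.

121 util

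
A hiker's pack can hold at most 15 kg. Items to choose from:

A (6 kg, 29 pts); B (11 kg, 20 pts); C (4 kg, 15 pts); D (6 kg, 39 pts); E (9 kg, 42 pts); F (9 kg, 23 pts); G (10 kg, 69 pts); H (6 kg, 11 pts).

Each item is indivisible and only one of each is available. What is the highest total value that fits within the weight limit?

84 pts

Check high-value combinations within 15 kg:
- C+G: weight 4+10=14, value 15+69=84
- D+E: weight 6+9=15, value 39+42=81
- A+E: weight 6+9=15, value 29+42=71
Best: 84 pts.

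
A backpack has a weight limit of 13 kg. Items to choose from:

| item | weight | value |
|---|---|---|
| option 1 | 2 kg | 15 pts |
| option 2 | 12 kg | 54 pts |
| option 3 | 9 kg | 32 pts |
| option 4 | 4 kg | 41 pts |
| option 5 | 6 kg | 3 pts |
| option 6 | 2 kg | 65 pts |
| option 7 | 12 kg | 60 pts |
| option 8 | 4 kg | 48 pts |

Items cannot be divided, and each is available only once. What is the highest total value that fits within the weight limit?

169 pts

Check high-value combinations within 13 kg:
- option 1+option 4+option 6+option 8: weight 2+4+2+4=12, value 15+41+65+48=169
- option 4+option 6+option 8: weight 4+2+4=10, value 41+65+48=154
- option 1+option 6+option 8: weight 2+2+4=8, value 15+65+48=128
- option 1+option 4+option 6: weight 2+4+2=8, value 15+41+65=121
- option 5+option 6+option 8: weight 6+2+4=12, value 3+65+48=116
Best: 169 pts.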